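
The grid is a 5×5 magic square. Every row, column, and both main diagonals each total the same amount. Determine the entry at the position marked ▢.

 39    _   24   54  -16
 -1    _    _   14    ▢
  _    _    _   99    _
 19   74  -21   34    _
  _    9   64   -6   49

Column 4 is complete and sums to 195; that is the magic constant.
Row 1 needs 195; the known cells sum to 101, so (1,2) = 94.
The remaining cell in row 4 is (4,5) = 195 − 106 = 89.
Using row 5: 9 + 64 + (-6) + 49 + ? → (5,1) = 195 − 116 = 79.
The remaining cell in column 1 is (3,1) = 195 − 136 = 59.
Using anti-diagonal: -16 + 14 + 74 + 79 + ? → (3,3) = 195 − 151 = 44.
Column 3 needs 195; the known cells sum to 111, so (2,3) = 84.
Using main diagonal: 39 + 44 + 34 + 49 + ? → (2,2) = 195 − 166 = 29.
From row 2, 195 − (-1 + 29 + 84 + 14) gives (2,5) = 69.

69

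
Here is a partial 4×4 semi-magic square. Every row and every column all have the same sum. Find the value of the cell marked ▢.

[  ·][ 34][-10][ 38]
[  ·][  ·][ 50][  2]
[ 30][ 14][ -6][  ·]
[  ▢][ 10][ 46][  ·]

26

Column 3 is complete and sums to 80; that is the magic constant.
Row 1: 34 + (-10) + 38 + ? = 80, so (1,1) = 18.
Using row 3: 30 + 14 + (-6) + ? → (3,4) = 80 − 38 = 42.
Column 2: 34 + 14 + 10 + ? = 80, so (2,2) = 22.
Column 4 must total 80; the given cells sum to 82, so (4,4) = -2.
Using row 2: 22 + 50 + 2 + ? → (2,1) = 80 − 74 = 6.
Row 4: 10 + 46 + (-2) + ? = 80, so (4,1) = 26.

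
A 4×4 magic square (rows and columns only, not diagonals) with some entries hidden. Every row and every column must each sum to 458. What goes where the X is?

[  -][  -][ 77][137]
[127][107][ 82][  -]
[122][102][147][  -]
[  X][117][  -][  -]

Row 2 must total 458; the given cells sum to 316, so (2,4) = 142.
The remaining cell in row 3 is (3,4) = 458 − 371 = 87.
Using column 2: 107 + 102 + 117 + ? → (1,2) = 458 − 326 = 132.
Column 3 must total 458; the given cells sum to 306, so (4,3) = 152.
Column 4 must total 458; the given cells sum to 366, so (4,4) = 92.
Row 1 must total 458; the given cells sum to 346, so (1,1) = 112.
Row 4 needs 458; the known cells sum to 361, so (4,1) = 97.

97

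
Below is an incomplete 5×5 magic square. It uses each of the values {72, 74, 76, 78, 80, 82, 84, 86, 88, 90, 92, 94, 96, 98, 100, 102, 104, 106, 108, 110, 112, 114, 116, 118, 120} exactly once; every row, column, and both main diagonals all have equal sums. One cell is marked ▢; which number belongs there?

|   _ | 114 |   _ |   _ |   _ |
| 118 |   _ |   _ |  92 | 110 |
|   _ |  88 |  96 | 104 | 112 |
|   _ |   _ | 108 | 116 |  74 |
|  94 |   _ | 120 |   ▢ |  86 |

78

The 25 entries sum to 2400, so each line sums to 2400/5 = 480.
From row 3, 480 − (88 + 96 + 104 + 112) gives (3,1) = 80.
Using column 5: 110 + 112 + 74 + 86 + ? → (1,5) = 480 − 382 = 98.
Anti-diagonal: 98 + 92 + 96 + 94 + ? = 480, so (4,2) = 100.
The remaining cell in row 4 is (4,1) = 480 − 398 = 82.
Column 1: 118 + 80 + 82 + 94 + ? = 480, so (1,1) = 106.
From main diagonal, 480 − (106 + 96 + 116 + 86) gives (2,2) = 76.
Row 2 must total 480; the given cells sum to 396, so (2,3) = 84.
Using column 2: 114 + 76 + 88 + 100 + ? → (5,2) = 480 − 378 = 102.
From column 3, 480 − (84 + 96 + 108 + 120) gives (1,3) = 72.
Row 1 must total 480; the given cells sum to 390, so (1,4) = 90.
From row 5, 480 − (94 + 102 + 120 + 86) gives (5,4) = 78.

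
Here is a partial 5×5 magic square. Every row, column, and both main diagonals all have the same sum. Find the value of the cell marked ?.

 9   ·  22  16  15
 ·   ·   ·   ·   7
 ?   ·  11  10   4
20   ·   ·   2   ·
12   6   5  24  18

Row 5 is complete and sums to 65; that is the magic constant.
The remaining cell in row 1 is (1,2) = 65 − 62 = 3.
From column 4, 65 − (16 + 10 + 2 + 24) gives (2,4) = 13.
The remaining cell in column 5 is (4,5) = 65 − 44 = 21.
From main diagonal, 65 − (9 + 11 + 2 + 18) gives (2,2) = 25.
Anti-diagonal must total 65; the given cells sum to 51, so (4,2) = 14.
Row 4: 20 + 14 + 2 + 21 + ? = 65, so (4,3) = 8.
Column 2 needs 65; the known cells sum to 48, so (3,2) = 17.
Using column 3: 22 + 11 + 8 + 5 + ? → (2,3) = 65 − 46 = 19.
The remaining cell in row 2 is (2,1) = 65 − 64 = 1.
Row 3 needs 65; the known cells sum to 42, so (3,1) = 23.

23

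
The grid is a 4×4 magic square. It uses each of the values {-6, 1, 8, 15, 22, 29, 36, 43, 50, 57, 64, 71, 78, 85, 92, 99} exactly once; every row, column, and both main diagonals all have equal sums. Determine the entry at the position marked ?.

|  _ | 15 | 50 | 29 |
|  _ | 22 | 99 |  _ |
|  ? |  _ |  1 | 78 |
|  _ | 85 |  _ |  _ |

43

The 16 entries sum to 744, so each line sums to 744/4 = 186.
Row 1 needs 186; the known cells sum to 94, so (1,1) = 92.
Column 2 needs 186; the known cells sum to 122, so (3,2) = 64.
Column 3 needs 186; the known cells sum to 150, so (4,3) = 36.
Main diagonal must total 186; the given cells sum to 115, so (4,4) = 71.
Anti-diagonal: 29 + 99 + 64 + ? = 186, so (4,1) = -6.
From row 3, 186 − (64 + 1 + 78) gives (3,1) = 43.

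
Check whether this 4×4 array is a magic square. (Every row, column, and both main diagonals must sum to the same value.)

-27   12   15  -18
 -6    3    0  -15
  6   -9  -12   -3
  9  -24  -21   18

Row 1: -27 + 12 + 15 + (-18) = -18.
Row 2: -6 + 3 + 0 + (-15) = -18.
Row 3: 6 + (-9) + (-12) + (-3) = -18.
Row 4: 9 + (-24) + (-21) + 18 = -18.
Column 1: -27 + (-6) + 6 + 9 = -18.
Column 2: 12 + 3 + (-9) + (-24) = -18.
Column 3: 15 + 0 + (-12) + (-21) = -18.
Column 4: -18 + (-15) + (-3) + 18 = -18.
Main diagonal: -27 + 3 + (-12) + 18 = -18.
Anti-diagonal: -18 + 0 + (-9) + 9 = -18.
All lines sum to -18.

Yes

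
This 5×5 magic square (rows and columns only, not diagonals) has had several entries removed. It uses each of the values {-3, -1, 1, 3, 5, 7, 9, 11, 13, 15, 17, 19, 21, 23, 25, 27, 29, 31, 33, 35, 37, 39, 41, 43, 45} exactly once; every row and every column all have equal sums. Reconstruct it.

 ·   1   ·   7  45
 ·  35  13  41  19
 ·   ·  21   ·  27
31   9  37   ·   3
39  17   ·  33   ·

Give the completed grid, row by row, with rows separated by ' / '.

The 25 entries sum to 525, so each line sums to 525/5 = 105.
Row 2 must total 105; the given cells sum to 108, so (2,1) = -3.
Using row 4: 31 + 9 + 37 + 3 + ? → (4,4) = 105 − 80 = 25.
Using column 2: 1 + 35 + 9 + 17 + ? → (3,2) = 105 − 62 = 43.
The remaining cell in column 4 is (3,4) = 105 − 106 = -1.
From column 5, 105 − (45 + 19 + 27 + 3) gives (5,5) = 11.
Using row 3: 43 + 21 + (-1) + 27 + ? → (3,1) = 105 − 90 = 15.
Row 5: 39 + 17 + 33 + 11 + ? = 105, so (5,3) = 5.
Using column 1: -3 + 15 + 31 + 39 + ? → (1,1) = 105 − 82 = 23.
The remaining cell in column 3 is (1,3) = 105 − 76 = 29.

23 1 29 7 45 / -3 35 13 41 19 / 15 43 21 -1 27 / 31 9 37 25 3 / 39 17 5 33 11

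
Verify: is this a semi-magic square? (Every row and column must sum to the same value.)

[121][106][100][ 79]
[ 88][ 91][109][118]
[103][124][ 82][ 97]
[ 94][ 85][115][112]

Row 1: 121 + 106 + 100 + 79 = 406.
Row 2: 88 + 91 + 109 + 118 = 406.
Row 3: 103 + 124 + 82 + 97 = 406.
Row 4: 94 + 85 + 115 + 112 = 406.
Column 1: 121 + 88 + 103 + 94 = 406.
Column 2: 106 + 91 + 124 + 85 = 406.
Column 3: 100 + 109 + 82 + 115 = 406.
Column 4: 79 + 118 + 97 + 112 = 406.
All lines sum to 406.

Yes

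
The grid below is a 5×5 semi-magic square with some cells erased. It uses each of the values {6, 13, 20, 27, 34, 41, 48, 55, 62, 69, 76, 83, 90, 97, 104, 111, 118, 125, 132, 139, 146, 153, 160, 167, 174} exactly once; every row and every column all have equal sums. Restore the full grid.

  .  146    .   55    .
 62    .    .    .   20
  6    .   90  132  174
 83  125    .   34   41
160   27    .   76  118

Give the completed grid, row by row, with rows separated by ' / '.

The 25 entries sum to 2250, so each line sums to 2250/5 = 450.
Row 3: 6 + 90 + 132 + 174 + ? = 450, so (3,2) = 48.
The remaining cell in row 4 is (4,3) = 450 − 283 = 167.
Row 5: 160 + 27 + 76 + 118 + ? = 450, so (5,3) = 69.
From column 1, 450 − (62 + 6 + 83 + 160) gives (1,1) = 139.
Using column 2: 146 + 48 + 125 + 27 + ? → (2,2) = 450 − 346 = 104.
The remaining cell in column 4 is (2,4) = 450 − 297 = 153.
From column 5, 450 − (20 + 174 + 41 + 118) gives (1,5) = 97.
Row 1 must total 450; the given cells sum to 437, so (1,3) = 13.
The remaining cell in row 2 is (2,3) = 450 − 339 = 111.

139 146 13 55 97 / 62 104 111 153 20 / 6 48 90 132 174 / 83 125 167 34 41 / 160 27 69 76 118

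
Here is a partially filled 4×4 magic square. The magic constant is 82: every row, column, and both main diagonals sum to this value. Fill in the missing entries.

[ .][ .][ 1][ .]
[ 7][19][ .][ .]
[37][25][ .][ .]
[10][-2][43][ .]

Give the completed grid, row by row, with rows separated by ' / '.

Row 4: 10 + (-2) + 43 + ? = 82, so (4,4) = 31.
Column 1 needs 82; the known cells sum to 54, so (1,1) = 28.
Using column 2: 19 + 25 + (-2) + ? → (1,2) = 82 − 42 = 40.
From main diagonal, 82 − (28 + 19 + 31) gives (3,3) = 4.
From row 1, 82 − (28 + 40 + 1) gives (1,4) = 13.
From row 3, 82 − (37 + 25 + 4) gives (3,4) = 16.
Column 3 must total 82; the given cells sum to 48, so (2,3) = 34.
Column 4 needs 82; the known cells sum to 60, so (2,4) = 22.

28 40 1 13 / 7 19 34 22 / 37 25 4 16 / 10 -2 43 31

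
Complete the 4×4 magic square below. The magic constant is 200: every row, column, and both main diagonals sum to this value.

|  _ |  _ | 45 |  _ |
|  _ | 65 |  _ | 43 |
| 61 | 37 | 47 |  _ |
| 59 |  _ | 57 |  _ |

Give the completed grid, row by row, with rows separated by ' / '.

Row 3 must total 200; the given cells sum to 145, so (3,4) = 55.
Using column 3: 45 + 47 + 57 + ? → (2,3) = 200 − 149 = 51.
Anti-diagonal must total 200; the given cells sum to 147, so (1,4) = 53.
Using row 2: 65 + 51 + 43 + ? → (2,1) = 200 − 159 = 41.
From column 1, 200 − (41 + 61 + 59) gives (1,1) = 39.
Column 4 needs 200; the known cells sum to 151, so (4,4) = 49.
Row 1: 39 + 45 + 53 + ? = 200, so (1,2) = 63.
Row 4 must total 200; the given cells sum to 165, so (4,2) = 35.

39 63 45 53 / 41 65 51 43 / 61 37 47 55 / 59 35 57 49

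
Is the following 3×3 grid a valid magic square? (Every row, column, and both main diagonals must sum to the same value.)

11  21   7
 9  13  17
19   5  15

Yes

Row 1: 11 + 21 + 7 = 39.
Row 2: 9 + 13 + 17 = 39.
Row 3: 19 + 5 + 15 = 39.
Column 1: 11 + 9 + 19 = 39.
Column 2: 21 + 13 + 5 = 39.
Column 3: 7 + 17 + 15 = 39.
Main diagonal: 11 + 13 + 15 = 39.
Anti-diagonal: 7 + 13 + 19 = 39.
All lines sum to 39.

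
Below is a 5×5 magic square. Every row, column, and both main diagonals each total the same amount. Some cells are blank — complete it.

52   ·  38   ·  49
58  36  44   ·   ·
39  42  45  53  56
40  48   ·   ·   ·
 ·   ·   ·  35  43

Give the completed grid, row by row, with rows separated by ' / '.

52 55 38 41 49 / 58 36 44 47 50 / 39 42 45 53 56 / 40 48 51 59 37 / 46 54 57 35 43

Row 3 is already complete: 39 + 42 + 45 + 53 + 56 = 235, so that is the magic constant.
Column 1 must total 235; the given cells sum to 189, so (5,1) = 46.
Main diagonal: 52 + 36 + 45 + 43 + ? = 235, so (4,4) = 59.
Anti-diagonal: 49 + 45 + 48 + 46 + ? = 235, so (2,4) = 47.
Using row 2: 58 + 36 + 44 + 47 + ? → (2,5) = 235 − 185 = 50.
Column 4 needs 235; the known cells sum to 194, so (1,4) = 41.
The remaining cell in column 5 is (4,5) = 235 − 198 = 37.
Row 1: 52 + 38 + 41 + 49 + ? = 235, so (1,2) = 55.
The remaining cell in row 4 is (4,3) = 235 − 184 = 51.
Column 2 needs 235; the known cells sum to 181, so (5,2) = 54.
The remaining cell in column 3 is (5,3) = 235 − 178 = 57.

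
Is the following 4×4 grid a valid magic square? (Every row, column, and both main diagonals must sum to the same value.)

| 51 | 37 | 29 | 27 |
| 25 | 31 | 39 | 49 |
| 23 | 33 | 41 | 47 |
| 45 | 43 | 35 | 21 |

Yes

Row 1: 51 + 37 + 29 + 27 = 144.
Row 2: 25 + 31 + 39 + 49 = 144.
Row 3: 23 + 33 + 41 + 47 = 144.
Row 4: 45 + 43 + 35 + 21 = 144.
Column 1: 51 + 25 + 23 + 45 = 144.
Column 2: 37 + 31 + 33 + 43 = 144.
Column 3: 29 + 39 + 41 + 35 = 144.
Column 4: 27 + 49 + 47 + 21 = 144.
Main diagonal: 51 + 31 + 41 + 21 = 144.
Anti-diagonal: 27 + 39 + 33 + 45 = 144.
All lines sum to 144.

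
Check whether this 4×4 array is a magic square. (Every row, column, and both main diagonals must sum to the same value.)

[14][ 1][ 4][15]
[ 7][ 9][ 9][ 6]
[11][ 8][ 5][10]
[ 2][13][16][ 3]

Row 1: 14 + 1 + 4 + 15 = 34.
Row 2: 7 + 9 + 9 + 6 = 31.
Row 3: 11 + 8 + 5 + 10 = 34.
Row 4: 2 + 13 + 16 + 3 = 34.
Column 1: 14 + 7 + 11 + 2 = 34.
Column 2: 1 + 9 + 8 + 13 = 31.
Column 3: 4 + 9 + 5 + 16 = 34.
Column 4: 15 + 6 + 10 + 3 = 34.
Main diagonal: 14 + 9 + 5 + 3 = 31.
Anti-diagonal: 15 + 9 + 8 + 2 = 34.

No — row 1 sums to 34 but column 2 sums to 31.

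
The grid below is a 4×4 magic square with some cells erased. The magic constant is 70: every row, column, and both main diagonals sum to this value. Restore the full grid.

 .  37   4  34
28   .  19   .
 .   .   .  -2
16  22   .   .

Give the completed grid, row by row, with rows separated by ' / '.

From row 1, 70 − (37 + 4 + 34) gives (1,1) = -5.
Column 1 must total 70; the given cells sum to 39, so (3,1) = 31.
The remaining cell in anti-diagonal is (3,2) = 70 − 69 = 1.
From row 3, 70 − (31 + 1 + (-2)) gives (3,3) = 40.
Using column 2: 37 + 1 + 22 + ? → (2,2) = 70 − 60 = 10.
Column 3: 4 + 19 + 40 + ? = 70, so (4,3) = 7.
The remaining cell in main diagonal is (4,4) = 70 − 45 = 25.
Row 2 must total 70; the given cells sum to 57, so (2,4) = 13.

-5 37 4 34 / 28 10 19 13 / 31 1 40 -2 / 16 22 7 25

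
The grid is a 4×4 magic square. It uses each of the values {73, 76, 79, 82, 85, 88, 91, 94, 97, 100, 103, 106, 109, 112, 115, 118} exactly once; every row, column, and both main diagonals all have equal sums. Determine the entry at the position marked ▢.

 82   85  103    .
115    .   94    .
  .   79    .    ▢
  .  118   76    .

106

The 16 entries sum to 1528, so each line sums to 1528/4 = 382.
Row 1 must total 382; the given cells sum to 270, so (1,4) = 112.
Using column 2: 85 + 79 + 118 + ? → (2,2) = 382 − 282 = 100.
From column 3, 382 − (103 + 94 + 76) gives (3,3) = 109.
Main diagonal needs 382; the known cells sum to 291, so (4,4) = 91.
Using anti-diagonal: 112 + 94 + 79 + ? → (4,1) = 382 − 285 = 97.
The remaining cell in row 2 is (2,4) = 382 − 309 = 73.
From column 1, 382 − (82 + 115 + 97) gives (3,1) = 88.
Using column 4: 112 + 73 + 91 + ? → (3,4) = 382 − 276 = 106.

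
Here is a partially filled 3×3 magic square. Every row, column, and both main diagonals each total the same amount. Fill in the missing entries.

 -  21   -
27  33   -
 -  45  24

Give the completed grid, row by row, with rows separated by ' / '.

Column 2 is already complete: 21 + 33 + 45 = 99, so that is the magic constant.
From row 2, 99 − (27 + 33) gives (2,3) = 39.
The remaining cell in row 3 is (3,1) = 99 − 69 = 30.
From column 1, 99 − (27 + 30) gives (1,1) = 42.
From column 3, 99 − (39 + 24) gives (1,3) = 36.

42 21 36 / 27 33 39 / 30 45 24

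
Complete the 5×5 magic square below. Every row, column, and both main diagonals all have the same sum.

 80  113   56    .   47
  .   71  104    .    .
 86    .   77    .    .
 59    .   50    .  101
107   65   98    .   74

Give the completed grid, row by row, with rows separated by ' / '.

80 113 56 89 47 / 53 71 104 62 95 / 86 44 77 110 68 / 59 92 50 83 101 / 107 65 98 41 74

Column 3 is already complete: 56 + 104 + 77 + 50 + 98 = 385, so that is the magic constant.
From row 1, 385 − (80 + 113 + 56 + 47) gives (1,4) = 89.
Row 5 must total 385; the given cells sum to 344, so (5,4) = 41.
The remaining cell in column 1 is (2,1) = 385 − 332 = 53.
Main diagonal needs 385; the known cells sum to 302, so (4,4) = 83.
The remaining cell in row 4 is (4,2) = 385 − 293 = 92.
Using column 2: 113 + 71 + 92 + 65 + ? → (3,2) = 385 − 341 = 44.
From anti-diagonal, 385 − (47 + 77 + 92 + 107) gives (2,4) = 62.
Row 2: 53 + 71 + 104 + 62 + ? = 385, so (2,5) = 95.
Using column 4: 89 + 62 + 83 + 41 + ? → (3,4) = 385 − 275 = 110.
Column 5: 47 + 95 + 101 + 74 + ? = 385, so (3,5) = 68.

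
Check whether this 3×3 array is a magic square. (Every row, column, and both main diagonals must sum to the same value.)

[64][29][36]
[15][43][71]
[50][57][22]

Yes

Row 1: 64 + 29 + 36 = 129.
Row 2: 15 + 43 + 71 = 129.
Row 3: 50 + 57 + 22 = 129.
Column 1: 64 + 15 + 50 = 129.
Column 2: 29 + 43 + 57 = 129.
Column 3: 36 + 71 + 22 = 129.
Main diagonal: 64 + 43 + 22 = 129.
Anti-diagonal: 36 + 43 + 50 = 129.
All lines sum to 129.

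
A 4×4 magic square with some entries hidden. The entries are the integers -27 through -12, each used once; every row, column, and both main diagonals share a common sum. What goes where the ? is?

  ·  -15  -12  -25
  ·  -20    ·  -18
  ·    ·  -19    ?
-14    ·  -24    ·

The entries are -27 through -12, which sum to -312, so each line sums to -312/4 = -78.
Row 1: -15 + (-12) + (-25) + ? = -78, so (1,1) = -26.
Column 3 needs -78; the known cells sum to -55, so (2,3) = -23.
Main diagonal: -26 + (-20) + (-19) + ? = -78, so (4,4) = -13.
Anti-diagonal: -25 + (-23) + (-14) + ? = -78, so (3,2) = -16.
The remaining cell in row 2 is (2,1) = -78 − (-61) = -17.
The remaining cell in row 4 is (4,2) = -78 − (-51) = -27.
Column 1: -26 + (-17) + (-14) + ? = -78, so (3,1) = -21.
Column 4 must total -78; the given cells sum to -56, so (3,4) = -22.

-22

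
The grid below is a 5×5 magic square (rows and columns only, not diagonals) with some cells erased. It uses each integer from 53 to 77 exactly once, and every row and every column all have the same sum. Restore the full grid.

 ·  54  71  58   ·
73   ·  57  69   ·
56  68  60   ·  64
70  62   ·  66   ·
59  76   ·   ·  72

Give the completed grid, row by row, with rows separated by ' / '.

67 54 71 58 75 / 73 65 57 69 61 / 56 68 60 77 64 / 70 62 74 66 53 / 59 76 63 55 72

The entries are 53 through 77, which sum to 1625, so each line sums to 1625/5 = 325.
Using row 3: 56 + 68 + 60 + 64 + ? → (3,4) = 325 − 248 = 77.
Column 1: 73 + 56 + 70 + 59 + ? = 325, so (1,1) = 67.
From column 2, 325 − (54 + 68 + 62 + 76) gives (2,2) = 65.
Column 4 must total 325; the given cells sum to 270, so (5,4) = 55.
Row 1 needs 325; the known cells sum to 250, so (1,5) = 75.
Row 2: 73 + 65 + 57 + 69 + ? = 325, so (2,5) = 61.
Row 5: 59 + 76 + 55 + 72 + ? = 325, so (5,3) = 63.
Using column 3: 71 + 57 + 60 + 63 + ? → (4,3) = 325 − 251 = 74.
Column 5 must total 325; the given cells sum to 272, so (4,5) = 53.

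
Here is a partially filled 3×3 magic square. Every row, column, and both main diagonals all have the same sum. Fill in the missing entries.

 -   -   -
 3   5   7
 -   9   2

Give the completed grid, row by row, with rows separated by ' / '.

Row 2 is already complete: 3 + 5 + 7 = 15, so that is the magic constant.
The remaining cell in row 3 is (3,1) = 15 − 11 = 4.
The remaining cell in column 1 is (1,1) = 15 − 7 = 8.
Column 2 must total 15; the given cells sum to 14, so (1,2) = 1.
Column 3: 7 + 2 + ? = 15, so (1,3) = 6.

8 1 6 / 3 5 7 / 4 9 2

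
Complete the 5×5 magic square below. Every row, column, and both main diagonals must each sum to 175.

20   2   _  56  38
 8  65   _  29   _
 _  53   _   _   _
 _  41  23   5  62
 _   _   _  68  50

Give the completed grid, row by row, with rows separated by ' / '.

20 2 59 56 38 / 8 65 47 29 26 / 71 53 35 17 -1 / 44 41 23 5 62 / 32 14 11 68 50

From row 1, 175 − (20 + 2 + 56 + 38) gives (1,3) = 59.
From row 4, 175 − (41 + 23 + 5 + 62) gives (4,1) = 44.
Column 2 must total 175; the given cells sum to 161, so (5,2) = 14.
Column 4 must total 175; the given cells sum to 158, so (3,4) = 17.
Main diagonal: 20 + 65 + 5 + 50 + ? = 175, so (3,3) = 35.
From anti-diagonal, 175 − (38 + 29 + 35 + 41) gives (5,1) = 32.
Row 5: 32 + 14 + 68 + 50 + ? = 175, so (5,3) = 11.
Using column 1: 20 + 8 + 44 + 32 + ? → (3,1) = 175 − 104 = 71.
Column 3 must total 175; the given cells sum to 128, so (2,3) = 47.
From row 2, 175 − (8 + 65 + 47 + 29) gives (2,5) = 26.
Row 3: 71 + 53 + 35 + 17 + ? = 175, so (3,5) = -1.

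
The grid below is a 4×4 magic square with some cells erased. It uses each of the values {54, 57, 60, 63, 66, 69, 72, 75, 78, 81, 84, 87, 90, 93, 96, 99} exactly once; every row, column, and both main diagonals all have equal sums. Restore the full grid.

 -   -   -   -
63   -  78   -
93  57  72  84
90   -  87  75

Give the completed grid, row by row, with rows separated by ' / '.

The 16 entries sum to 1224, so each line sums to 1224/4 = 306.
The remaining cell in row 4 is (4,2) = 306 − 252 = 54.
Column 1 needs 306; the known cells sum to 246, so (1,1) = 60.
Column 3 needs 306; the known cells sum to 237, so (1,3) = 69.
Main diagonal must total 306; the given cells sum to 207, so (2,2) = 99.
Anti-diagonal: 78 + 57 + 90 + ? = 306, so (1,4) = 81.
From row 1, 306 − (60 + 69 + 81) gives (1,2) = 96.
Row 2 needs 306; the known cells sum to 240, so (2,4) = 66.

60 96 69 81 / 63 99 78 66 / 93 57 72 84 / 90 54 87 75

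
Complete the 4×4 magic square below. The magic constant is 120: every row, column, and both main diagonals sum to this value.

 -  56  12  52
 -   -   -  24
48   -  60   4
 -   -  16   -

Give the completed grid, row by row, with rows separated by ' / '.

Row 1 needs 120; the known cells sum to 120, so (1,1) = 0.
Row 3 needs 120; the known cells sum to 112, so (3,2) = 8.
From column 3, 120 − (12 + 60 + 16) gives (2,3) = 32.
Column 4 must total 120; the given cells sum to 80, so (4,4) = 40.
From main diagonal, 120 − (0 + 60 + 40) gives (2,2) = 20.
Anti-diagonal must total 120; the given cells sum to 92, so (4,1) = 28.
The remaining cell in row 2 is (2,1) = 120 − 76 = 44.
Row 4: 28 + 16 + 40 + ? = 120, so (4,2) = 36.

0 56 12 52 / 44 20 32 24 / 48 8 60 4 / 28 36 16 40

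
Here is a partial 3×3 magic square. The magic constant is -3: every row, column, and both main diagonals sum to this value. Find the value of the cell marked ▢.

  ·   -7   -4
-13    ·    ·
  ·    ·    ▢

-10

The remaining cell in row 1 is (1,1) = -3 − (-11) = 8.
The remaining cell in column 1 is (3,1) = -3 − (-5) = 2.
The remaining cell in anti-diagonal is (2,2) = -3 − (-2) = -1.
Row 2 must total -3; the given cells sum to -14, so (2,3) = 11.
Column 2: -7 + (-1) + ? = -3, so (3,2) = 5.
The remaining cell in column 3 is (3,3) = -3 − 7 = -10.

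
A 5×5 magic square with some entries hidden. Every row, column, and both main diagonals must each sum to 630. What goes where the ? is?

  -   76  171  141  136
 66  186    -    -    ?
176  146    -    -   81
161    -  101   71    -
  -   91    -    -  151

96

From row 1, 630 − (76 + 171 + 141 + 136) gives (1,1) = 106.
The remaining cell in column 1 is (5,1) = 630 − 509 = 121.
The remaining cell in column 2 is (4,2) = 630 − 499 = 131.
Main diagonal: 106 + 186 + 71 + 151 + ? = 630, so (3,3) = 116.
From anti-diagonal, 630 − (136 + 116 + 131 + 121) gives (2,4) = 126.
Row 3: 176 + 146 + 116 + 81 + ? = 630, so (3,4) = 111.
Row 4: 161 + 131 + 101 + 71 + ? = 630, so (4,5) = 166.
The remaining cell in column 4 is (5,4) = 630 − 449 = 181.
The remaining cell in column 5 is (2,5) = 630 − 534 = 96.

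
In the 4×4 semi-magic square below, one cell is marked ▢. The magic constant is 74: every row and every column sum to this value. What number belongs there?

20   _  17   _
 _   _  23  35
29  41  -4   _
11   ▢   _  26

From row 3, 74 − (29 + 41 + (-4)) gives (3,4) = 8.
The remaining cell in column 1 is (2,1) = 74 − 60 = 14.
Using column 3: 17 + 23 + (-4) + ? → (4,3) = 74 − 36 = 38.
Column 4 needs 74; the known cells sum to 69, so (1,4) = 5.
Row 1: 20 + 17 + 5 + ? = 74, so (1,2) = 32.
The remaining cell in row 2 is (2,2) = 74 − 72 = 2.
The remaining cell in row 4 is (4,2) = 74 − 75 = -1.

-1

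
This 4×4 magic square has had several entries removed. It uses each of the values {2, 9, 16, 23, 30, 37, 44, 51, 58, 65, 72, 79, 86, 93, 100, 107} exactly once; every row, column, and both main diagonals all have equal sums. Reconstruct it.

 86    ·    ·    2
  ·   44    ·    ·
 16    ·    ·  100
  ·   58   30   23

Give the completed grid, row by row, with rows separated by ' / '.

The 16 entries sum to 872, so each line sums to 872/4 = 218.
Row 4 must total 218; the given cells sum to 111, so (4,1) = 107.
Column 1 needs 218; the known cells sum to 209, so (2,1) = 9.
Column 4 must total 218; the given cells sum to 125, so (2,4) = 93.
From main diagonal, 218 − (86 + 44 + 23) gives (3,3) = 65.
Row 2: 9 + 44 + 93 + ? = 218, so (2,3) = 72.
Row 3 must total 218; the given cells sum to 181, so (3,2) = 37.
The remaining cell in column 2 is (1,2) = 218 − 139 = 79.
Using column 3: 72 + 65 + 30 + ? → (1,3) = 218 − 167 = 51.

86 79 51 2 / 9 44 72 93 / 16 37 65 100 / 107 58 30 23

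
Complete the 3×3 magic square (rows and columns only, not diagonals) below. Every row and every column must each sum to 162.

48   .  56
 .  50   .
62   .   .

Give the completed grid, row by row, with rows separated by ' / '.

48 58 56 / 52 50 60 / 62 54 46

Row 1 needs 162; the known cells sum to 104, so (1,2) = 58.
From column 1, 162 − (48 + 62) gives (2,1) = 52.
Column 2 needs 162; the known cells sum to 108, so (3,2) = 54.
Row 2: 52 + 50 + ? = 162, so (2,3) = 60.
Row 3: 62 + 54 + ? = 162, so (3,3) = 46.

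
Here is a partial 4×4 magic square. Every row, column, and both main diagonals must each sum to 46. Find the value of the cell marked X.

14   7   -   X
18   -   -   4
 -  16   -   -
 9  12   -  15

Row 4: 9 + 12 + 15 + ? = 46, so (4,3) = 10.
The remaining cell in column 1 is (3,1) = 46 − 41 = 5.
Column 2: 7 + 16 + 12 + ? = 46, so (2,2) = 11.
From main diagonal, 46 − (14 + 11 + 15) gives (3,3) = 6.
Row 2 must total 46; the given cells sum to 33, so (2,3) = 13.
Row 3: 5 + 16 + 6 + ? = 46, so (3,4) = 19.
From column 3, 46 − (13 + 6 + 10) gives (1,3) = 17.
The remaining cell in column 4 is (1,4) = 46 − 38 = 8.

8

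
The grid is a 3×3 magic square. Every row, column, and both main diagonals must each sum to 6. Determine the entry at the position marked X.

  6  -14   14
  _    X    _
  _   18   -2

2

Row 3 must total 6; the given cells sum to 16, so (3,1) = -10.
From column 1, 6 − (6 + (-10)) gives (2,1) = 10.
Column 2 must total 6; the given cells sum to 4, so (2,2) = 2.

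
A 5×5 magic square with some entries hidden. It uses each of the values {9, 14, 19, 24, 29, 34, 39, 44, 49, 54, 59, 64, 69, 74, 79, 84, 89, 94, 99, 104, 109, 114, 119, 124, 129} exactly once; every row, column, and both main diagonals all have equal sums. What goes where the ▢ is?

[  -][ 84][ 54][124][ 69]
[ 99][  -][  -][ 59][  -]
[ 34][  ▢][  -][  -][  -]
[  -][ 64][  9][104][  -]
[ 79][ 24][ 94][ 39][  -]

129

The 25 entries sum to 1725, so each line sums to 1725/5 = 345.
From row 1, 345 − (84 + 54 + 124 + 69) gives (1,1) = 14.
Row 5 needs 345; the known cells sum to 236, so (5,5) = 109.
Column 1: 14 + 99 + 34 + 79 + ? = 345, so (4,1) = 119.
The remaining cell in column 4 is (3,4) = 345 − 326 = 19.
The remaining cell in anti-diagonal is (3,3) = 345 − 271 = 74.
From row 4, 345 − (119 + 64 + 9 + 104) gives (4,5) = 49.
The remaining cell in column 3 is (2,3) = 345 − 231 = 114.
From main diagonal, 345 − (14 + 74 + 104 + 109) gives (2,2) = 44.
Using row 2: 99 + 44 + 114 + 59 + ? → (2,5) = 345 − 316 = 29.
Column 2 needs 345; the known cells sum to 216, so (3,2) = 129.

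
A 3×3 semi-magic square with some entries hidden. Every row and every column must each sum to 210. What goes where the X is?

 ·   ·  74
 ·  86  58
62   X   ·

70

From row 2, 210 − (86 + 58) gives (2,1) = 66.
The remaining cell in column 1 is (1,1) = 210 − 128 = 82.
Column 3 needs 210; the known cells sum to 132, so (3,3) = 78.
Row 1 needs 210; the known cells sum to 156, so (1,2) = 54.
Row 3 must total 210; the given cells sum to 140, so (3,2) = 70.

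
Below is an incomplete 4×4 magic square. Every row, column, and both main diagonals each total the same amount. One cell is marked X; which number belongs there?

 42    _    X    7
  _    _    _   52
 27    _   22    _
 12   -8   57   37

-13

Row 4 is complete and sums to 98; that is the magic constant.
The remaining cell in column 1 is (2,1) = 98 − 81 = 17.
Column 4 must total 98; the given cells sum to 96, so (3,4) = 2.
Main diagonal must total 98; the given cells sum to 101, so (2,2) = -3.
Row 2 must total 98; the given cells sum to 66, so (2,3) = 32.
Row 3 must total 98; the given cells sum to 51, so (3,2) = 47.
Column 2: -3 + 47 + (-8) + ? = 98, so (1,2) = 62.
From column 3, 98 − (32 + 22 + 57) gives (1,3) = -13.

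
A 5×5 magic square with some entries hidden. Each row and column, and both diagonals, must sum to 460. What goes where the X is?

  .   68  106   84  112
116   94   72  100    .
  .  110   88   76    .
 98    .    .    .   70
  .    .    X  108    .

80

Row 1: 68 + 106 + 84 + 112 + ? = 460, so (1,1) = 90.
Row 2 needs 460; the known cells sum to 382, so (2,5) = 78.
Column 4 must total 460; the given cells sum to 368, so (4,4) = 92.
Main diagonal: 90 + 94 + 88 + 92 + ? = 460, so (5,5) = 96.
Column 5: 112 + 78 + 70 + 96 + ? = 460, so (3,5) = 104.
Using row 3: 110 + 88 + 76 + 104 + ? → (3,1) = 460 − 378 = 82.
From column 1, 460 − (90 + 116 + 82 + 98) gives (5,1) = 74.
Anti-diagonal must total 460; the given cells sum to 374, so (4,2) = 86.
From row 4, 460 − (98 + 86 + 92 + 70) gives (4,3) = 114.
Column 2 must total 460; the given cells sum to 358, so (5,2) = 102.
From column 3, 460 − (106 + 72 + 88 + 114) gives (5,3) = 80.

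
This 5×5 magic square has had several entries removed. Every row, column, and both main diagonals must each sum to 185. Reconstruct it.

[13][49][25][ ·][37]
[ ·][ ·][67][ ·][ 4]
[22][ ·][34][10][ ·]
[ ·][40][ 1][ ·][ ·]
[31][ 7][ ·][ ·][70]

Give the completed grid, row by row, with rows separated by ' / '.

13 49 25 61 37 / 55 16 67 43 4 / 22 73 34 10 46 / 64 40 1 52 28 / 31 7 58 19 70

Using row 1: 13 + 49 + 25 + 37 + ? → (1,4) = 185 − 124 = 61.
From column 3, 185 − (25 + 67 + 34 + 1) gives (5,3) = 58.
The remaining cell in anti-diagonal is (2,4) = 185 − 142 = 43.
Using row 5: 31 + 7 + 58 + 70 + ? → (5,4) = 185 − 166 = 19.
From column 4, 185 − (61 + 43 + 10 + 19) gives (4,4) = 52.
Using main diagonal: 13 + 34 + 52 + 70 + ? → (2,2) = 185 − 169 = 16.
Row 2 needs 185; the known cells sum to 130, so (2,1) = 55.
Column 1: 13 + 55 + 22 + 31 + ? = 185, so (4,1) = 64.
Column 2 must total 185; the given cells sum to 112, so (3,2) = 73.
The remaining cell in row 3 is (3,5) = 185 − 139 = 46.
Row 4: 64 + 40 + 1 + 52 + ? = 185, so (4,5) = 28.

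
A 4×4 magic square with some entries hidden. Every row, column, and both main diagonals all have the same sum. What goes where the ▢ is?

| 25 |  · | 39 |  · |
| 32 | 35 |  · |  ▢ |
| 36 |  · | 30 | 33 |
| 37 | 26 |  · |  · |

Column 1 is complete and sums to 130; that is the magic constant.
From row 3, 130 − (36 + 30 + 33) gives (3,2) = 31.
Column 2 needs 130; the known cells sum to 92, so (1,2) = 38.
From main diagonal, 130 − (25 + 35 + 30) gives (4,4) = 40.
Row 1 needs 130; the known cells sum to 102, so (1,4) = 28.
Using row 4: 37 + 26 + 40 + ? → (4,3) = 130 − 103 = 27.
Using column 3: 39 + 30 + 27 + ? → (2,3) = 130 − 96 = 34.
The remaining cell in column 4 is (2,4) = 130 − 101 = 29.

29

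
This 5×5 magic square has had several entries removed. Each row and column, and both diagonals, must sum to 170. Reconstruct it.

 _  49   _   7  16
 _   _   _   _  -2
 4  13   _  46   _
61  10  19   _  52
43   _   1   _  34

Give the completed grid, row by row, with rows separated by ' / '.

40 49 58 7 16 / 22 31 55 64 -2 / 4 13 37 46 70 / 61 10 19 28 52 / 43 67 1 25 34

Using row 4: 61 + 10 + 19 + 52 + ? → (4,4) = 170 − 142 = 28.
From column 5, 170 − (16 + (-2) + 52 + 34) gives (3,5) = 70.
Row 3: 4 + 13 + 46 + 70 + ? = 170, so (3,3) = 37.
Anti-diagonal must total 170; the given cells sum to 106, so (2,4) = 64.
From column 4, 170 − (7 + 64 + 46 + 28) gives (5,4) = 25.
Row 5 must total 170; the given cells sum to 103, so (5,2) = 67.
The remaining cell in column 2 is (2,2) = 170 − 139 = 31.
Main diagonal needs 170; the known cells sum to 130, so (1,1) = 40.
Using row 1: 40 + 49 + 7 + 16 + ? → (1,3) = 170 − 112 = 58.
The remaining cell in column 1 is (2,1) = 170 − 148 = 22.
Using column 3: 58 + 37 + 19 + 1 + ? → (2,3) = 170 − 115 = 55.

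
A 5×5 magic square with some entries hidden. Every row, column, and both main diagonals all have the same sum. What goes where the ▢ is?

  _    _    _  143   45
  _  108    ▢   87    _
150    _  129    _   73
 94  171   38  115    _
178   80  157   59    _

185

Anti-diagonal is complete and sums to 610; that is the magic constant.
Row 4 needs 610; the known cells sum to 418, so (4,5) = 192.
The remaining cell in row 5 is (5,5) = 610 − 474 = 136.
Using column 4: 143 + 87 + 115 + 59 + ? → (3,4) = 610 − 404 = 206.
The remaining cell in column 5 is (2,5) = 610 − 446 = 164.
Using main diagonal: 108 + 129 + 115 + 136 + ? → (1,1) = 610 − 488 = 122.
Row 3 must total 610; the given cells sum to 558, so (3,2) = 52.
Column 1: 122 + 150 + 94 + 178 + ? = 610, so (2,1) = 66.
Column 2: 108 + 52 + 171 + 80 + ? = 610, so (1,2) = 199.
The remaining cell in row 1 is (1,3) = 610 − 509 = 101.
Row 2: 66 + 108 + 87 + 164 + ? = 610, so (2,3) = 185.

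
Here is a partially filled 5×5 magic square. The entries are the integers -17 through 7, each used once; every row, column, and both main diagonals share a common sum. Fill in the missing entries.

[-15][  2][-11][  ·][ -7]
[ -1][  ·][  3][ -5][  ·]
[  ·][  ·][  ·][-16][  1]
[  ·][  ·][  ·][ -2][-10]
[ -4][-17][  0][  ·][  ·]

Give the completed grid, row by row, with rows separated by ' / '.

The entries are -17 through 7, which sum to -125, so each line sums to -125/5 = -25.
Row 1: -15 + 2 + (-11) + (-7) + ? = -25, so (1,4) = 6.
From column 4, -25 − (6 + (-5) + (-16) + (-2)) gives (5,4) = -8.
Row 5 needs -25; the known cells sum to -29, so (5,5) = 4.
Column 5 must total -25; the given cells sum to -12, so (2,5) = -13.
From row 2, -25 − (-1 + 3 + (-5) + (-13)) gives (2,2) = -9.
Main diagonal must total -25; the given cells sum to -22, so (3,3) = -3.
Anti-diagonal must total -25; the given cells sum to -19, so (4,2) = -6.
Using column 2: 2 + (-9) + (-6) + (-17) + ? → (3,2) = -25 − (-30) = 5.
Column 3 needs -25; the known cells sum to -11, so (4,3) = -14.
Row 3 needs -25; the known cells sum to -13, so (3,1) = -12.
Row 4: -6 + (-14) + (-2) + (-10) + ? = -25, so (4,1) = 7.

-15 2 -11 6 -7 / -1 -9 3 -5 -13 / -12 5 -3 -16 1 / 7 -6 -14 -2 -10 / -4 -17 0 -8 4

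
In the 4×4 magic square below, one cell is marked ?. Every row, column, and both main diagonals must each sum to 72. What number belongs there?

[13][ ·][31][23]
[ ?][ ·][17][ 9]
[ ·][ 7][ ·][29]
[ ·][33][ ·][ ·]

The remaining cell in row 1 is (1,2) = 72 − 67 = 5.
The remaining cell in column 2 is (2,2) = 72 − 45 = 27.
Column 4 must total 72; the given cells sum to 61, so (4,4) = 11.
Using main diagonal: 13 + 27 + 11 + ? → (3,3) = 72 − 51 = 21.
The remaining cell in anti-diagonal is (4,1) = 72 − 47 = 25.
Row 2 must total 72; the given cells sum to 53, so (2,1) = 19.

19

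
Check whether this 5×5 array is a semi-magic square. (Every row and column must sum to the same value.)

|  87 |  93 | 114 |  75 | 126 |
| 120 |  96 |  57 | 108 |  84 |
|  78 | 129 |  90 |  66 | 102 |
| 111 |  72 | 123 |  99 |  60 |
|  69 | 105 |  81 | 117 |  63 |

Row 1: 87 + 93 + 114 + 75 + 126 = 495.
Row 2: 120 + 96 + 57 + 108 + 84 = 465.
Row 3: 78 + 129 + 90 + 66 + 102 = 465.
Row 4: 111 + 72 + 123 + 99 + 60 = 465.
Row 5: 69 + 105 + 81 + 117 + 63 = 435.
Column 1: 87 + 120 + 78 + 111 + 69 = 465.
Column 2: 93 + 96 + 129 + 72 + 105 = 495.
Column 3: 114 + 57 + 90 + 123 + 81 = 465.
Column 4: 75 + 108 + 66 + 99 + 117 = 465.
Column 5: 126 + 84 + 102 + 60 + 63 = 435.

No — row 2 sums to 465 but column 5 sums to 435.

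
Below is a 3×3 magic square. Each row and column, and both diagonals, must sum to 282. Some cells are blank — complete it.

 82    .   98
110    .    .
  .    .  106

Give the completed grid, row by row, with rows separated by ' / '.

The remaining cell in row 1 is (1,2) = 282 − 180 = 102.
From column 1, 282 − (82 + 110) gives (3,1) = 90.
Using column 3: 98 + 106 + ? → (2,3) = 282 − 204 = 78.
Main diagonal needs 282; the known cells sum to 188, so (2,2) = 94.
The remaining cell in row 3 is (3,2) = 282 − 196 = 86.

82 102 98 / 110 94 78 / 90 86 106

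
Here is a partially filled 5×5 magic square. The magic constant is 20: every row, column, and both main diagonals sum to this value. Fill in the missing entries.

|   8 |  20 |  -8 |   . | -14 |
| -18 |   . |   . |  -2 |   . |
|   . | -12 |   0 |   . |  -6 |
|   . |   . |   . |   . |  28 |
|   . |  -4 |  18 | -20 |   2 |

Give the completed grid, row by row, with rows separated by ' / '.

8 20 -8 14 -14 / -18 4 26 -2 10 / 16 -12 0 22 -6 / -10 12 -16 6 28 / 24 -4 18 -20 2

Row 1: 8 + 20 + (-8) + (-14) + ? = 20, so (1,4) = 14.
Row 5 needs 20; the known cells sum to -4, so (5,1) = 24.
Column 5: -14 + (-6) + 28 + 2 + ? = 20, so (2,5) = 10.
From anti-diagonal, 20 − (-14 + (-2) + 0 + 24) gives (4,2) = 12.
The remaining cell in column 2 is (2,2) = 20 − 16 = 4.
Main diagonal must total 20; the given cells sum to 14, so (4,4) = 6.
Row 2 needs 20; the known cells sum to -6, so (2,3) = 26.
Column 3: -8 + 26 + 0 + 18 + ? = 20, so (4,3) = -16.
The remaining cell in column 4 is (3,4) = 20 − (-2) = 22.
Row 3 needs 20; the known cells sum to 4, so (3,1) = 16.
Using row 4: 12 + (-16) + 6 + 28 + ? → (4,1) = 20 − 30 = -10.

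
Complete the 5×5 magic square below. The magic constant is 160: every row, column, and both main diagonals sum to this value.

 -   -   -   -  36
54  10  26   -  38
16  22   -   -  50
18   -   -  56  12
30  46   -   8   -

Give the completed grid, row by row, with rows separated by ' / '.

The remaining cell in row 2 is (2,4) = 160 − 128 = 32.
Column 1: 54 + 16 + 18 + 30 + ? = 160, so (1,1) = 42.
From column 5, 160 − (36 + 38 + 50 + 12) gives (5,5) = 24.
Main diagonal must total 160; the given cells sum to 132, so (3,3) = 28.
Using anti-diagonal: 36 + 32 + 28 + 30 + ? → (4,2) = 160 − 126 = 34.
Using row 3: 16 + 22 + 28 + 50 + ? → (3,4) = 160 − 116 = 44.
Row 4 needs 160; the known cells sum to 120, so (4,3) = 40.
Row 5 must total 160; the given cells sum to 108, so (5,3) = 52.
Column 2 must total 160; the given cells sum to 112, so (1,2) = 48.
From column 3, 160 − (26 + 28 + 40 + 52) gives (1,3) = 14.
Using column 4: 32 + 44 + 56 + 8 + ? → (1,4) = 160 − 140 = 20.

42 48 14 20 36 / 54 10 26 32 38 / 16 22 28 44 50 / 18 34 40 56 12 / 30 46 52 8 24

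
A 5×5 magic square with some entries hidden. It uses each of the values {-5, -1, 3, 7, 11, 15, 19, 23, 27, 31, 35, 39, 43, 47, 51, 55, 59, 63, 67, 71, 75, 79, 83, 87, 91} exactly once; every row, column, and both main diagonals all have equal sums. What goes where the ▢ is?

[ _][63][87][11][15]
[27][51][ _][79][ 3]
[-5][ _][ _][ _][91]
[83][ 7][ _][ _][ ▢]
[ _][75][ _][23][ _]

The 25 entries sum to 1075, so each line sums to 1075/5 = 215.
Row 1 must total 215; the given cells sum to 176, so (1,1) = 39.
Row 2: 27 + 51 + 79 + 3 + ? = 215, so (2,3) = 55.
Column 1 must total 215; the given cells sum to 144, so (5,1) = 71.
Using column 2: 63 + 51 + 7 + 75 + ? → (3,2) = 215 − 196 = 19.
Anti-diagonal must total 215; the given cells sum to 172, so (3,3) = 43.
Row 3 needs 215; the known cells sum to 148, so (3,4) = 67.
The remaining cell in column 4 is (4,4) = 215 − 180 = 35.
Main diagonal must total 215; the given cells sum to 168, so (5,5) = 47.
Row 5 must total 215; the given cells sum to 216, so (5,3) = -1.
The remaining cell in column 3 is (4,3) = 215 − 184 = 31.
Using column 5: 15 + 3 + 91 + 47 + ? → (4,5) = 215 − 156 = 59.

59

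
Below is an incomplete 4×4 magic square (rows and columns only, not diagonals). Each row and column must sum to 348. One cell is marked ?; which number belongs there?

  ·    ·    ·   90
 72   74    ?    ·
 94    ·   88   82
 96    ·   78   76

Row 3 needs 348; the known cells sum to 264, so (3,2) = 84.
Row 4 needs 348; the known cells sum to 250, so (4,2) = 98.
Column 1: 72 + 94 + 96 + ? = 348, so (1,1) = 86.
Column 2: 74 + 84 + 98 + ? = 348, so (1,2) = 92.
Column 4: 90 + 82 + 76 + ? = 348, so (2,4) = 100.
Row 1 must total 348; the given cells sum to 268, so (1,3) = 80.
The remaining cell in row 2 is (2,3) = 348 − 246 = 102.

102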